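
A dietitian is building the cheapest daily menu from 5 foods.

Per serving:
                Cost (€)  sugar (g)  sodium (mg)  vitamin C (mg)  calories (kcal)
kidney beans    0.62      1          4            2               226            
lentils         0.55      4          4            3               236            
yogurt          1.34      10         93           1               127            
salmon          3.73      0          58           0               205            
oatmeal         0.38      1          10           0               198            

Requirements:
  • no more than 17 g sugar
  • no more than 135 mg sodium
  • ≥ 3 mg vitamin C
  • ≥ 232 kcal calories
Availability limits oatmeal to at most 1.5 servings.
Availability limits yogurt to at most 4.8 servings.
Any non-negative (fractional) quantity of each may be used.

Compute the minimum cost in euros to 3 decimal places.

€0.550

This is a linear program. Let x1 = servings of kidney beans, x2 = servings of lentils, x3 = servings of yogurt, x4 = servings of salmon, x5 = servings of oatmeal.
Minimise 0.62x1 + 0.55x2 + 1.34x3 + 3.73x4 + 0.38x5 subject to:
  1x1 + 4x2 + 10x3 + 1x5 ≤ 17   (sugar)
  4x1 + 4x2 + 93x3 + 58x4 + 10x5 ≤ 135   (sodium)
  2x1 + 3x2 + 1x3 ≥ 3   (vitamin C)
  226x1 + 236x2 + 127x3 + 205x4 + 198x5 ≥ 232   (calories)
  x5 ≤ 1.5
  x3 ≤ 4.8
  x1, x2, x3, x4, x5 ≥ 0.
The minimum-cost mix takes nothing from kidney beans, yogurt, salmon, oatmeal — only lentils. The vitamin C requirement is met with equality.
Solving gives x2 = 1.
Total cost: 0.55·1 = 0.55000.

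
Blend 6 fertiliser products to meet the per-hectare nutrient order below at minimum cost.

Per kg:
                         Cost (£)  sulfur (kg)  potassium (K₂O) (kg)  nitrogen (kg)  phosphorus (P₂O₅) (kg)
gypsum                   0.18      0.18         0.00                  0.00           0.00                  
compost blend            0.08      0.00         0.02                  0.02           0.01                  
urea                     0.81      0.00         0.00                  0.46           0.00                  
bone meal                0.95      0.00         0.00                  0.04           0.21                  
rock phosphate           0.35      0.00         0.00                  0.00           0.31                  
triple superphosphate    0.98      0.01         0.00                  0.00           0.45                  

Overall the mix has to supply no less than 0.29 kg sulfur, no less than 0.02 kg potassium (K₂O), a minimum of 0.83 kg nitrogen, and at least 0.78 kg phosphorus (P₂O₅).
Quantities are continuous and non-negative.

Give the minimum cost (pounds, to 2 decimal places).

Set it up as a linear program. Let x1 = kg of gypsum, x2 = kg of compost blend, x3 = kg of urea, x4 = kg of bone meal, x5 = kg of rock phosphate, x6 = kg of triple superphosphate.
Minimise 0.18x1 + 0.08x2 + 0.81x3 + 0.95x4 + 0.35x5 + 0.98x6 subject to:
  0.18x1 + 0.01x6 ≥ 0.29   (sulfur)
  0.02x2 ≥ 0.02   (potassium (K₂O))
  0.02x2 + 0.46x3 + 0.04x4 ≥ 0.83   (nitrogen)
  0.01x2 + 0.21x4 + 0.31x5 + 0.45x6 ≥ 0.78   (phosphorus (P₂O₅))
  x1, x2, x3, x4, x5, x6 ≥ 0.
The minimum-cost mix takes nothing from bone meal, triple superphosphate — only gypsum, compost blend, urea, rock phosphate. The sulfur, potassium (K₂O), nitrogen, phosphorus (P₂O₅) requirements are met with equality.
Solving gives x1 = 1.611, x2 = 1, x3 = 1.761, x5 = 2.484.
Cost = 0.18·1.611 + 0.08·1 + 0.81·1.761 + 0.35·2.484 = 2.6658.

£2.67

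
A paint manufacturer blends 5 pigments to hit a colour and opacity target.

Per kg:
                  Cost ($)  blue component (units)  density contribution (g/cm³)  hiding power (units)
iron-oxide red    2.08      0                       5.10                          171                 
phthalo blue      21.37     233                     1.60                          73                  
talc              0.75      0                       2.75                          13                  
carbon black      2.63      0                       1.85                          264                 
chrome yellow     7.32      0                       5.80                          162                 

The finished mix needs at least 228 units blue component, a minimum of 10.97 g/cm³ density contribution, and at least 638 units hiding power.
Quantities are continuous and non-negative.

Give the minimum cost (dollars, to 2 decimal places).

$27.08

Let x1 = kg of iron-oxide red, x2 = kg of phthalo blue, x3 = kg of talc, x4 = kg of carbon black, x5 = kg of chrome yellow.
min 2.08x1 + 21.37x2 + 0.75x3 + 2.63x4 + 7.32x5 s.t.:
  233x2 ≥ 228   (blue component)
  5.1x1 + 1.6x2 + 2.75x3 + 1.85x4 + 5.8x5 ≥ 10.97   (density contribution)
  171x1 + 73x2 + 13x3 + 264x4 + 162x5 ≥ 638   (hiding power)
  x1, x2, x3, x4, x5 ≥ 0.
The cheapest feasible vertex uses only iron-oxide red, phthalo blue, carbon black; talc, chrome yellow are not used. The blue component, density contribution, hiding power requirements are met with equality.
So iron-oxide red = 1.393 kg, phthalo blue = 0.9785 kg, carbon black = 1.244 kg.
Objective = 2.08·1.393 + 21.37·0.9785 + 2.63·1.244 = 27.0797.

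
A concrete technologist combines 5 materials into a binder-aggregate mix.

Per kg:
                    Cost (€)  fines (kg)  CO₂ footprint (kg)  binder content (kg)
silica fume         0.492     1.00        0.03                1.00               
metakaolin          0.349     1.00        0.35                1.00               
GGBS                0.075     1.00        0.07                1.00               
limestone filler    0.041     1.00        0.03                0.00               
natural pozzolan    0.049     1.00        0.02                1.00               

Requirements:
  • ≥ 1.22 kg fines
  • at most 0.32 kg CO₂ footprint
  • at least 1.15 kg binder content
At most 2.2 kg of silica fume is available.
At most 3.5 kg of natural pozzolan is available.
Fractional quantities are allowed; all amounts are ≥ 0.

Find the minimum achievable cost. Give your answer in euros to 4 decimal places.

This is a linear program. Let x1 = kg of silica fume, x2 = kg of metakaolin, x3 = kg of GGBS, x4 = kg of limestone filler, x5 = kg of natural pozzolan.
min 0.492x1 + 0.349x2 + 0.075x3 + 0.041x4 + 0.049x5 with:
  1x1 + 1x2 + 1x3 + 1x4 + 1x5 ≥ 1.22   (fines)
  0.03x1 + 0.35x2 + 0.07x3 + 0.03x4 + 0.02x5 ≤ 0.32   (CO₂ footprint)
  1x1 + 1x2 + 1x3 + 1x5 ≥ 1.15   (binder content)
  x1 ≤ 2.2
  x5 ≤ 3.5
  x1, x2, x3, x4, x5 ≥ 0.
The cheapest feasible vertex uses only limestone filler, natural pozzolan; silica fume, metakaolin, GGBS are not used. There the fines and binder content constraints are tight.
Optimal quantities: limestone filler = 0.07 kg, natural pozzolan = 1.15 kg.
Hence cost = 0.041·0.07 + 0.049·1.15 = €0.059220.

€0.0592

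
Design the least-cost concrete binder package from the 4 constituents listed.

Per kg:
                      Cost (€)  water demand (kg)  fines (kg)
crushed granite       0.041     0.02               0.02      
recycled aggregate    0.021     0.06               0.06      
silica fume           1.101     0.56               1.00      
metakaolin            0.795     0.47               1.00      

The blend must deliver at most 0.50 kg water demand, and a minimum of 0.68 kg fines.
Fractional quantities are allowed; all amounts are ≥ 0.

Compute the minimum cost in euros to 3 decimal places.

€0.389

Set it up as a linear program. Let x1 = kg of crushed granite, x2 = kg of recycled aggregate, x3 = kg of silica fume, x4 = kg of metakaolin.
min 0.041x1 + 0.021x2 + 1.101x3 + 0.795x4 subject to:
  0.02x1 + 0.06x2 + 0.56x3 + 0.47x4 ≤ 0.5   (water demand)
  0.02x1 + 0.06x2 + 1x3 + 1x4 ≥ 0.68   (fines)
  x1, x2, x3, x4 ≥ 0.
At the optimum only recycled aggregate, metakaolin are positive (crushed granite, silica fume = 0). There the water demand and fines constraints are tight.
Optimal quantities: recycled aggregate = 5.673 kg, metakaolin = 0.3396 kg.
Objective = 0.021·5.673 + 0.795·0.3396 = 0.38912.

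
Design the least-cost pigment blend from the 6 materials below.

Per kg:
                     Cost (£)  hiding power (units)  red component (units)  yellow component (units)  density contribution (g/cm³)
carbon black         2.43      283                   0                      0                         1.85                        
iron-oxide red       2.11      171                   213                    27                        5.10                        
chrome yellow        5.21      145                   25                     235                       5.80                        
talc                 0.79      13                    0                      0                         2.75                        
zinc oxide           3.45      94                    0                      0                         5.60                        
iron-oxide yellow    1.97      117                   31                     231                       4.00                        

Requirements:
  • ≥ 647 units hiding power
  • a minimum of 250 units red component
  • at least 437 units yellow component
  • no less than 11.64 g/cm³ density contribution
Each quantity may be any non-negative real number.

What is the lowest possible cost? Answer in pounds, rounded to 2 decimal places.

£7.87

Let x1 = kg of carbon black, x2 = kg of iron-oxide red, x3 = kg of chrome yellow, x4 = kg of talc, x5 = kg of zinc oxide, x6 = kg of iron-oxide yellow.
Minimize 2.43x1 + 2.11x2 + 5.21x3 + 0.79x4 + 3.45x5 + 1.97x6 subject to:
  283x1 + 171x2 + 145x3 + 13x4 + 94x5 + 117x6 ≥ 647   (hiding power)
  213x2 + 25x3 + 31x6 ≥ 250   (red component)
  27x2 + 235x3 + 231x6 ≥ 437   (yellow component)
  1.85x1 + 5.1x2 + 5.8x3 + 2.75x4 + 5.6x5 + 4x6 ≥ 11.64   (density contribution)
  x1, x2, x3, x4, x5, x6 ≥ 0.
The optimal basis is {carbon black, iron-oxide red, iron-oxide yellow}; chrome yellow, talc, zinc oxide drop out. There the hiding power, red component, yellow component constraints are tight.
Solving gives x1 = 0.996, x2 = 0.9139, x6 = 1.785.
Total cost: 2.43·0.996 + 2.11·0.9139 + 1.97·1.785 = 7.8651.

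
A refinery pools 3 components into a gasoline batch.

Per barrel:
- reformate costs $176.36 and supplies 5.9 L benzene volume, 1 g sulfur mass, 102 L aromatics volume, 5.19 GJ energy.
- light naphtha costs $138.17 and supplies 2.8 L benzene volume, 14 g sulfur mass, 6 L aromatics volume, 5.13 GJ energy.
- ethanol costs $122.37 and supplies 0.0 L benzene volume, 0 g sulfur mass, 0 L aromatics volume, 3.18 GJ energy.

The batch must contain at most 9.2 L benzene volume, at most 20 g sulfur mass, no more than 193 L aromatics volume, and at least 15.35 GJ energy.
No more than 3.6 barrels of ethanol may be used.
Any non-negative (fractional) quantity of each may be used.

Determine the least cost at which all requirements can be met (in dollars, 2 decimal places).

Let x1 = barrels of reformate, x2 = barrels of light naphtha, x3 = barrels of ethanol.
min 176.36x1 + 138.17x2 + 122.37x3 s.t.:
  5.9x1 + 2.8x2 ≤ 9.2   (benzene volume)
  1x1 + 14x2 ≤ 20   (sulfur mass)
  102x1 + 6x2 ≤ 193   (aromatics volume)
  5.19x1 + 5.13x2 + 3.18x3 ≥ 15.35   (energy)
  x3 ≤ 3.6
  x1, x2, x3 ≥ 0.
All 3 inputs are positive at the optimum. Binding constraints: benzene volume, sulfur mass, energy.
That vertex is x1 = 0.91228, x2 = 1.3634, x3 = 1.1387.
Total cost: 176.36·0.91228 + 138.17·1.3634 + 122.37·1.1387 = 488.6134.

$488.61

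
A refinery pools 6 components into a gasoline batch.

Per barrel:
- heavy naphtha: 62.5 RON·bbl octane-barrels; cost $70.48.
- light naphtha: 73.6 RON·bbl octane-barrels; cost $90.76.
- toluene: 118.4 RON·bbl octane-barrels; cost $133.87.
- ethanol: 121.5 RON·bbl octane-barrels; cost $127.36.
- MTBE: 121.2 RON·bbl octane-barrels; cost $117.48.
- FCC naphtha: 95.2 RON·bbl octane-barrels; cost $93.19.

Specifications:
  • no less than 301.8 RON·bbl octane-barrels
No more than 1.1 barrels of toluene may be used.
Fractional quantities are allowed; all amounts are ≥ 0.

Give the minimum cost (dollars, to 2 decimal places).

$292.54

Let x1 = barrels of heavy naphtha, x2 = barrels of light naphtha, x3 = barrels of toluene, x4 = barrels of ethanol, x5 = barrels of MTBE, x6 = barrels of FCC naphtha.
Minimise 70.48x1 + 90.76x2 + 133.87x3 + 127.36x4 + 117.48x5 + 93.19x6 subject to:
  62.5x1 + 73.6x2 + 118.4x3 + 121.5x4 + 121.2x5 + 95.2x6 ≥ 301.8   (octane-barrels)
  x3 ≤ 1.1
  x1, x2, x3, x4, x5, x6 ≥ 0.
The minimum-cost mix takes nothing from heavy naphtha, light naphtha, toluene, ethanol, FCC naphtha — only MTBE. Binding constraint: octane-barrels.
So MTBE = 2.4901 barrels.
Total cost: 117.48·2.4901 = 292.5369.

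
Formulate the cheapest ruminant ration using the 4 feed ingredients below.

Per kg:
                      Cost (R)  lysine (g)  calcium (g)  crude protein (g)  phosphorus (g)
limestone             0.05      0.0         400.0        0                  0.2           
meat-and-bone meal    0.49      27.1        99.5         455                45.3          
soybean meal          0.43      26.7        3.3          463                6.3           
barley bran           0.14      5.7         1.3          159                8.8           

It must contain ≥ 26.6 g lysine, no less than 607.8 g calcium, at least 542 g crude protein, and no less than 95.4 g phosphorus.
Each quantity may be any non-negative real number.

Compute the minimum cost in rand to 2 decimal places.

R1.08

Treat it as an LP. Let x1 = kg of limestone, x2 = kg of meat-and-bone meal, x3 = kg of soybean meal, x4 = kg of barley bran.
Minimize 0.05x1 + 0.49x2 + 0.43x3 + 0.14x4 with:
  27.1x2 + 26.7x3 + 5.7x4 ≥ 26.6   (lysine)
  400x1 + 99.5x2 + 3.3x3 + 1.3x4 ≥ 607.8   (calcium)
  455x2 + 463x3 + 159x4 ≥ 542   (crude protein)
  0.2x1 + 45.3x2 + 6.3x3 + 8.8x4 ≥ 95.4   (phosphorus)
  x1, x2, x3, x4 ≥ 0.
The minimum-cost mix takes nothing from soybean meal, barley bran — only limestone, meat-and-bone meal. Binding constraints: calcium and phosphorus.
So limestone = 0.9967 kg, meat-and-bone meal = 2.102 kg.
Total cost: 0.05·0.9967 + 0.49·2.102 = 1.0798.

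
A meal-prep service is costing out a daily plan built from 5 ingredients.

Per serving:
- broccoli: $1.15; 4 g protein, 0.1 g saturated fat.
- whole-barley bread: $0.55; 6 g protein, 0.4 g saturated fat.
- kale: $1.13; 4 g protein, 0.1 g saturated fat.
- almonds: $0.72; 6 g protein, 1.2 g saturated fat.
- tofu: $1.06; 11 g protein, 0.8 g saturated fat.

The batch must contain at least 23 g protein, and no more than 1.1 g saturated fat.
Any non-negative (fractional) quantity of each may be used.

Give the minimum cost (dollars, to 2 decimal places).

$4.09

Let x1 = servings of broccoli, x2 = servings of whole-barley bread, x3 = servings of kale, x4 = servings of almonds, x5 = servings of tofu.
Minimize 1.15x1 + 0.55x2 + 1.13x3 + 0.72x4 + 1.06x5 with:
  4x1 + 6x2 + 4x3 + 6x4 + 11x5 ≥ 23   (protein)
  0.1x1 + 0.4x2 + 0.1x3 + 1.2x4 + 0.8x5 ≤ 1.1   (saturated fat)
  x1, x2, x3, x4, x5 ≥ 0.
At the optimum only whole-barley bread, kale are positive (broccoli, almonds, tofu = 0). The protein and saturated fat requirements are met with equality.
That vertex is x2 = 2.1, x3 = 2.6.
Objective = 0.55·2.1 + 1.13·2.6 = 4.0930.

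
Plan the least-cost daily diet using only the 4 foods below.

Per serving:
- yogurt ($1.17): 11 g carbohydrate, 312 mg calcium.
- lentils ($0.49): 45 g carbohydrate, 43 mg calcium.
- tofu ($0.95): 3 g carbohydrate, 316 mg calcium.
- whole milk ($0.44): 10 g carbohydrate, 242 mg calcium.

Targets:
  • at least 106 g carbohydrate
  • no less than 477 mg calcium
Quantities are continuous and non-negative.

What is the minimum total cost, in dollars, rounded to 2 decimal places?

$1.69

Treat it as an LP. Let x1 = servings of yogurt, x2 = servings of lentils, x3 = servings of tofu, x4 = servings of whole milk.
Minimise 1.17x1 + 0.49x2 + 0.95x3 + 0.44x4 s.t.:
  11x1 + 45x2 + 3x3 + 10x4 ≥ 106   (carbohydrate)
  312x1 + 43x2 + 316x3 + 242x4 ≥ 477   (calcium)
  x1, x2, x3, x4 ≥ 0.
The cheapest feasible vertex uses only lentils, whole milk; yogurt, tofu are not used. Binding constraints: carbohydrate and calcium.
That vertex is x2 = 1.996, x4 = 1.616.
Hence cost = 0.49·1.996 + 0.44·1.616 = $1.6891.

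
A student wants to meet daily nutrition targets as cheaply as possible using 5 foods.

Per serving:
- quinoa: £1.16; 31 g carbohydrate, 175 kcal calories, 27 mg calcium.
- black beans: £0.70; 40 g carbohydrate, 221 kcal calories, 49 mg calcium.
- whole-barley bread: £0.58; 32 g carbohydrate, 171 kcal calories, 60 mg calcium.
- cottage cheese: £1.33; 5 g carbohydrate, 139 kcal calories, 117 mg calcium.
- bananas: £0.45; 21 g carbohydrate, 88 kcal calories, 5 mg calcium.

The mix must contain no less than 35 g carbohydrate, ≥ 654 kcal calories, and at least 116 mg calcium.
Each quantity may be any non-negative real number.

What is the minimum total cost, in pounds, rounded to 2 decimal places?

Let x1 = servings of quinoa, x2 = servings of black beans, x3 = servings of whole-barley bread, x4 = servings of cottage cheese, x5 = servings of bananas.
Minimize 1.16x1 + 0.7x2 + 0.58x3 + 1.33x4 + 0.45x5 with:
  31x1 + 40x2 + 32x3 + 5x4 + 21x5 ≥ 35   (carbohydrate)
  175x1 + 221x2 + 171x3 + 139x4 + 88x5 ≥ 654   (calories)
  27x1 + 49x2 + 60x3 + 117x4 + 5x5 ≥ 116   (calcium)
  x1, x2, x3, x4, x5 ≥ 0.
The minimum-cost mix takes nothing from quinoa, whole-barley bread, cottage cheese, bananas — only black beans. There the calories constraint is tight.
So black beans = 2.959 servings.
Total cost: 0.7·2.959 = 2.0713.

£2.07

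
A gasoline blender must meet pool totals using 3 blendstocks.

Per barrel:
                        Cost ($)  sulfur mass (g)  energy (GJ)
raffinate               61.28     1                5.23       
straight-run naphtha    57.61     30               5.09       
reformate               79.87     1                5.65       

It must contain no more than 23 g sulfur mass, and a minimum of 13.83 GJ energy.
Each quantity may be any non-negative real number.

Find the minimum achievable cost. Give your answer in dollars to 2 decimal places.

Let x1 = barrels of raffinate, x2 = barrels of straight-run naphtha, x3 = barrels of reformate.
Minimise 61.28x1 + 57.61x2 + 79.87x3 subject to:
  1x1 + 30x2 + 1x3 ≤ 23   (sulfur mass)
  5.23x1 + 5.09x2 + 5.65x3 ≥ 13.83   (energy)
  x1, x2, x3 ≥ 0.
The optimal basis is {raffinate, straight-run naphtha}; reformate drops out. Binding constraints: sulfur mass and energy.
Solving gives x1 = 1.96186, x2 = 0.701271.
Cost = 61.28·1.96186 + 57.61·0.701271 = 160.6230.

$160.62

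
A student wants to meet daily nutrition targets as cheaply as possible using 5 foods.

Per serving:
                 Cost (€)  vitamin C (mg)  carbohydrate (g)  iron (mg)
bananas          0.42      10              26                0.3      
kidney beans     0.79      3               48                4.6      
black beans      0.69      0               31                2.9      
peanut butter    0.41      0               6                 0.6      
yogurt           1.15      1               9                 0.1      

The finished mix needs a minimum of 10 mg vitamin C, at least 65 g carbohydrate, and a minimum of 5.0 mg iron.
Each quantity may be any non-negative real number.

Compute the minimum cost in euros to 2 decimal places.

Treat it as an LP. Let x1 = servings of bananas, x2 = servings of kidney beans, x3 = servings of black beans, x4 = servings of peanut butter, x5 = servings of yogurt.
Minimise 0.42x1 + 0.79x2 + 0.69x3 + 0.41x4 + 1.15x5 s.t.:
  10x1 + 3x2 + 1x5 ≥ 10   (vitamin C)
  26x1 + 48x2 + 31x3 + 6x4 + 9x5 ≥ 65   (carbohydrate)
  0.3x1 + 4.6x2 + 2.9x3 + 0.6x4 + 0.1x5 ≥ 5   (iron)
  x1, x2, x3, x4, x5 ≥ 0.
The optimal basis is {bananas, kidney beans}; black beans, peanut butter, yogurt drop out. There the vitamin C and iron constraints are tight.
Solving gives x1 = 0.6874, x2 = 1.042.
Cost = 0.42·0.6874 + 0.79·1.042 = 1.1119.

€1.11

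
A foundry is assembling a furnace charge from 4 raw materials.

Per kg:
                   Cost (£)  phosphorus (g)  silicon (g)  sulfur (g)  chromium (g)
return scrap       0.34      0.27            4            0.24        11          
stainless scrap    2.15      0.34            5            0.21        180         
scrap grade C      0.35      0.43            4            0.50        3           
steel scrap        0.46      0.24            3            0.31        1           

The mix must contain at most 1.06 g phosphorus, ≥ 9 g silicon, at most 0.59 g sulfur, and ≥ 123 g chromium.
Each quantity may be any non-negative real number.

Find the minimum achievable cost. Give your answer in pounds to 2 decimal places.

£1.78

Set it up as a linear program. Let x1 = kg of return scrap, x2 = kg of stainless scrap, x3 = kg of scrap grade C, x4 = kg of steel scrap.
Minimize 0.34x1 + 2.15x2 + 0.35x3 + 0.46x4 s.t.:
  0.27x1 + 0.34x2 + 0.43x3 + 0.24x4 ≤ 1.06   (phosphorus)
  4x1 + 5x2 + 4x3 + 3x4 ≥ 9   (silicon)
  0.24x1 + 0.21x2 + 0.5x3 + 0.31x4 ≤ 0.59   (sulfur)
  11x1 + 180x2 + 3x3 + 1x4 ≥ 123   (chromium)
  x1, x2, x3, x4 ≥ 0.
The minimum-cost mix takes nothing from scrap grade C, steel scrap — only return scrap, stainless scrap. Binding constraints: silicon and chromium.
That vertex is x1 = 1.511, x2 = 0.591.
Hence cost = 0.34·1.511 + 2.15·0.591 = £1.7844.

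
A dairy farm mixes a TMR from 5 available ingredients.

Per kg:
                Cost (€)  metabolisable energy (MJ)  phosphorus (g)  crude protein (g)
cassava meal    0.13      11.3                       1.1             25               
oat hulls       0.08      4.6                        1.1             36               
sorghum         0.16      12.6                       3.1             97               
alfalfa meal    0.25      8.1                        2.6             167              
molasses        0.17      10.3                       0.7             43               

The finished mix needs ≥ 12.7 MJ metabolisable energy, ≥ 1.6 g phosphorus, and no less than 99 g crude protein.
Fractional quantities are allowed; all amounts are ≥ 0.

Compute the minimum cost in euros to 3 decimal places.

Set it up as a linear program. Let x1 = kg of cassava meal, x2 = kg of oat hulls, x3 = kg of sorghum, x4 = kg of alfalfa meal, x5 = kg of molasses.
min 0.13x1 + 0.08x2 + 0.16x3 + 0.25x4 + 0.17x5 subject to:
  11.3x1 + 4.6x2 + 12.6x3 + 8.1x4 + 10.3x5 ≥ 12.7   (metabolisable energy)
  1.1x1 + 1.1x2 + 3.1x3 + 2.6x4 + 0.7x5 ≥ 1.6   (phosphorus)
  25x1 + 36x2 + 97x3 + 167x4 + 43x5 ≥ 99   (crude protein)
  x1, x2, x3, x4, x5 ≥ 0.
The optimal basis is {sorghum, alfalfa meal}; cassava meal, oat hulls, molasses drop out. There the metabolisable energy and crude protein constraints are tight.
So sorghum = 1 kg, alfalfa meal = 0.01176 kg.
Total cost: 0.16·1 + 0.25·0.01176 = 0.16294.

€0.163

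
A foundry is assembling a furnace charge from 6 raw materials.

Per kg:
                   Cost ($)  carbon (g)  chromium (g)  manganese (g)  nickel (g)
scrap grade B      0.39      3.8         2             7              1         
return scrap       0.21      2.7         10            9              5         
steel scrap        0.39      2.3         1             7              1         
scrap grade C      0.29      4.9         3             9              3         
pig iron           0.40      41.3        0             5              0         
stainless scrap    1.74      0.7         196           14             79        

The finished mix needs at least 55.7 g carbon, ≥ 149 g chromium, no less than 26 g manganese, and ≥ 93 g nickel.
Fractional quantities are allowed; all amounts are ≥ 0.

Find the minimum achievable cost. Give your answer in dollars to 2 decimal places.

Treat it as an LP. Let x1 = kg of scrap grade B, x2 = kg of return scrap, x3 = kg of steel scrap, x4 = kg of scrap grade C, x5 = kg of pig iron, x6 = kg of stainless scrap.
Minimize 0.39x1 + 0.21x2 + 0.39x3 + 0.29x4 + 0.4x5 + 1.74x6 s.t.:
  3.8x1 + 2.7x2 + 2.3x3 + 4.9x4 + 41.3x5 + 0.7x6 ≥ 55.7   (carbon)
  2x1 + 10x2 + 1x3 + 3x4 + 196x6 ≥ 149   (chromium)
  7x1 + 9x2 + 7x3 + 9x4 + 5x5 + 14x6 ≥ 26   (manganese)
  1x1 + 5x2 + 1x3 + 3x4 + 79x6 ≥ 93   (nickel)
  x1, x2, x3, x4, x5, x6 ≥ 0.
The optimal basis is {return scrap, pig iron, stainless scrap}; scrap grade B, steel scrap, scrap grade C drop out. There the carbon, manganese, nickel constraints are tight.
That vertex is x2 = 0.369, x5 = 1.305, x6 = 1.154.
Hence cost = 0.21·0.369 + 0.4·1.305 + 1.74·1.154 = $2.6075.

$2.61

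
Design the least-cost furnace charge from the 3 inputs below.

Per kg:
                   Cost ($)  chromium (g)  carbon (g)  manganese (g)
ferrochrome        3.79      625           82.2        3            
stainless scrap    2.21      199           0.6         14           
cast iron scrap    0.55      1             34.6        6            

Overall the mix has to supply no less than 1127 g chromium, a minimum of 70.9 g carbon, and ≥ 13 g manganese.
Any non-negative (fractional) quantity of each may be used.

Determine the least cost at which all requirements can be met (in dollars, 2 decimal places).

This is a linear program. Let x1 = kg of ferrochrome, x2 = kg of stainless scrap, x3 = kg of cast iron scrap.
min 3.79x1 + 2.21x2 + 0.55x3 with:
  625x1 + 199x2 + 1x3 ≥ 1127   (chromium)
  82.2x1 + 0.6x2 + 34.6x3 ≥ 70.9   (carbon)
  3x1 + 14x2 + 6x3 ≥ 13   (manganese)
  x1, x2, x3 ≥ 0.
The optimal basis is {ferrochrome, stainless scrap}; cast iron scrap drops out. Binding constraints: chromium and manganese.
Solving gives x1 = 1.618, x2 = 0.5819.
Hence cost = 3.79·1.618 + 2.21·0.5819 = $7.4182.

$7.42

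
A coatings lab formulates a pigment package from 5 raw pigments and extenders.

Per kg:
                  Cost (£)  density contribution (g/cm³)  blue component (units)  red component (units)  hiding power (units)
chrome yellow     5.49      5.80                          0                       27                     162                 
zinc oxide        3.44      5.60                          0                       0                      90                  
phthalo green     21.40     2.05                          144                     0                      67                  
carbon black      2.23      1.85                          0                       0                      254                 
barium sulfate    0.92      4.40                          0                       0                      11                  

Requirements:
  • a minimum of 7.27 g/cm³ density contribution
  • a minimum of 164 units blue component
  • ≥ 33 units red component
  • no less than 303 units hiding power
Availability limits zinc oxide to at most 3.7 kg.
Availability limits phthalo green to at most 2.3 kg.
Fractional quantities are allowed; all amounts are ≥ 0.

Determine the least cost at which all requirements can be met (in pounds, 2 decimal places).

£31.33

Let x1 = kg of chrome yellow, x2 = kg of zinc oxide, x3 = kg of phthalo green, x4 = kg of carbon black, x5 = kg of barium sulfate.
min 5.49x1 + 3.44x2 + 21.4x3 + 2.23x4 + 0.92x5 subject to:
  5.8x1 + 5.6x2 + 2.05x3 + 1.85x4 + 4.4x5 ≥ 7.27   (density contribution)
  144x3 ≥ 164   (blue component)
  27x1 ≥ 33   (red component)
  162x1 + 90x2 + 67x3 + 254x4 + 11x5 ≥ 303   (hiding power)
  x2 ≤ 3.7
  x3 ≤ 2.3
  x1, x2, x3, x4, x5 ≥ 0.
At the optimum only chrome yellow, phthalo green, carbon black are positive (zinc oxide, barium sulfate = 0). There the blue component, red component, hiding power constraints are tight.
Optimal quantities: chrome yellow = 1.2222 kg, phthalo green = 1.1389 kg, carbon black = 0.11297 kg.
Total cost: 5.49·1.2222 + 21.4·1.1389 + 2.23·0.11297 = 31.3343.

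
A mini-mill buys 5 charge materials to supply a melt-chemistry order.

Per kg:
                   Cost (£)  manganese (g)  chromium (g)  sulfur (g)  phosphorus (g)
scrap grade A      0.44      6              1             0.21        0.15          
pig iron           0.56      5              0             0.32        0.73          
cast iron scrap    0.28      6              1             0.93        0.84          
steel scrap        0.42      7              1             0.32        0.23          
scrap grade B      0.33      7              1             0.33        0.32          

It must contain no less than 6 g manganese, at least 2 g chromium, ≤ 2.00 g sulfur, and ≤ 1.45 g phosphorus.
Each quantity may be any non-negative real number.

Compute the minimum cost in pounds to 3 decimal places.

£0.582

This is a linear program. Let x1 = kg of scrap grade A, x2 = kg of pig iron, x3 = kg of cast iron scrap, x4 = kg of steel scrap, x5 = kg of scrap grade B.
Minimize 0.44x1 + 0.56x2 + 0.28x3 + 0.42x4 + 0.33x5 subject to:
  6x1 + 5x2 + 6x3 + 7x4 + 7x5 ≥ 6   (manganese)
  1x1 + 1x3 + 1x4 + 1x5 ≥ 2   (chromium)
  0.21x1 + 0.32x2 + 0.93x3 + 0.32x4 + 0.33x5 ≤ 2   (sulfur)
  0.15x1 + 0.73x2 + 0.84x3 + 0.23x4 + 0.32x5 ≤ 1.45   (phosphorus)
  x1, x2, x3, x4, x5 ≥ 0.
At the optimum only cast iron scrap, scrap grade B are positive (scrap grade A, pig iron, steel scrap = 0). There the chromium and phosphorus constraints are tight.
Solving gives x3 = 1.558, x5 = 0.4423.
Cost = 0.28·1.558 + 0.33·0.4423 = 0.58220.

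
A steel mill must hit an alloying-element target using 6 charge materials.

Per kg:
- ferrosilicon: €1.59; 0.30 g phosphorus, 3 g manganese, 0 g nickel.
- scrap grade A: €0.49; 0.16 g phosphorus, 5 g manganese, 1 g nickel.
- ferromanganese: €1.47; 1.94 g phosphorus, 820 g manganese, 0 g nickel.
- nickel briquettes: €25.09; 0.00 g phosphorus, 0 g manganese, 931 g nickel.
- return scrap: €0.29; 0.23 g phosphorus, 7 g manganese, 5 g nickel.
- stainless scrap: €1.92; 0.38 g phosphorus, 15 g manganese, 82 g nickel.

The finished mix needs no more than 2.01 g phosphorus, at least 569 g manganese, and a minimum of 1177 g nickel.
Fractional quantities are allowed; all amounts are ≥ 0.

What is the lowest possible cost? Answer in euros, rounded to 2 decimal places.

€32.13

Set it up as a linear program. Let x1 = kg of ferrosilicon, x2 = kg of scrap grade A, x3 = kg of ferromanganese, x4 = kg of nickel briquettes, x5 = kg of return scrap, x6 = kg of stainless scrap.
Minimise 1.59x1 + 0.49x2 + 1.47x3 + 25.09x4 + 0.29x5 + 1.92x6 s.t.:
  0.3x1 + 0.16x2 + 1.94x3 + 0.23x5 + 0.38x6 ≤ 2.01   (phosphorus)
  3x1 + 5x2 + 820x3 + 7x5 + 15x6 ≥ 569   (manganese)
  1x2 + 931x4 + 5x5 + 82x6 ≥ 1177   (nickel)
  x1, x2, x3, x4, x5, x6 ≥ 0.
The cheapest feasible vertex uses only ferromanganese, nickel briquettes, stainless scrap; ferrosilicon, scrap grade A, return scrap are not used. The phosphorus, manganese, nickel requirements are met with equality.
So ferromanganese = 0.65865 kg, nickel briquettes = 1.0945 kg, stainless scrap = 1.9269 kg.
Hence cost = 1.47·0.65865 + 25.09·1.0945 + 1.92·1.9269 = €32.1289.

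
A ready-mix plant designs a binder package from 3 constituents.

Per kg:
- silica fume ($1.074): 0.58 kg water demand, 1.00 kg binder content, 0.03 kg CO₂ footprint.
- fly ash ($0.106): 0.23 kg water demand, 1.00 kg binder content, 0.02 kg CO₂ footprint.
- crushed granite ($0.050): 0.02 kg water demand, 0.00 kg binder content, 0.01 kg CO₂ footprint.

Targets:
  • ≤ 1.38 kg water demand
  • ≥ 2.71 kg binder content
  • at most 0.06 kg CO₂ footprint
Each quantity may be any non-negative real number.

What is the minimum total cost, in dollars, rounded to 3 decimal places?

$0.287

Let x1 = kg of silica fume, x2 = kg of fly ash, x3 = kg of crushed granite.
min 1.074x1 + 0.106x2 + 0.05x3 s.t.:
  0.58x1 + 0.23x2 + 0.02x3 ≤ 1.38   (water demand)
  1x1 + 1x2 ≥ 2.71   (binder content)
  0.03x1 + 0.02x2 + 0.01x3 ≤ 0.06   (CO₂ footprint)
  x1, x2, x3 ≥ 0.
The cheapest feasible vertex uses only fly ash; silica fume, crushed granite are not used. The binder content requirement is met with equality.
Solving gives x2 = 2.71.
Hence cost = 0.106·2.71 = $0.28726.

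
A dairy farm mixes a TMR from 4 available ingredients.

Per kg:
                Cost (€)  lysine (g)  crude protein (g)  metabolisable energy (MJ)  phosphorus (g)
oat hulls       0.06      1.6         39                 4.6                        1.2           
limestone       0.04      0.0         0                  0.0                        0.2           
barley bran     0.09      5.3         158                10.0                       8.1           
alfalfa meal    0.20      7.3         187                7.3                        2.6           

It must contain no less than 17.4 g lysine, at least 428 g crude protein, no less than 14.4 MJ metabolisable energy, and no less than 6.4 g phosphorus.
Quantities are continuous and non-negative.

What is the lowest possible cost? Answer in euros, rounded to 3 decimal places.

€0.295

Set it up as a linear program. Let x1 = kg of oat hulls, x2 = kg of limestone, x3 = kg of barley bran, x4 = kg of alfalfa meal.
Minimize 0.06x1 + 0.04x2 + 0.09x3 + 0.2x4 s.t.:
  1.6x1 + 5.3x3 + 7.3x4 ≥ 17.4   (lysine)
  39x1 + 158x3 + 187x4 ≥ 428   (crude protein)
  4.6x1 + 10x3 + 7.3x4 ≥ 14.4   (metabolisable energy)
  1.2x1 + 0.2x2 + 8.1x3 + 2.6x4 ≥ 6.4   (phosphorus)
  x1, x2, x3, x4 ≥ 0.
The optimal basis is {barley bran}; oat hulls, limestone, alfalfa meal drop out. There the lysine constraint is tight.
So barley bran = 3.283 kg.
Hence cost = 0.09·3.283 = €0.29547.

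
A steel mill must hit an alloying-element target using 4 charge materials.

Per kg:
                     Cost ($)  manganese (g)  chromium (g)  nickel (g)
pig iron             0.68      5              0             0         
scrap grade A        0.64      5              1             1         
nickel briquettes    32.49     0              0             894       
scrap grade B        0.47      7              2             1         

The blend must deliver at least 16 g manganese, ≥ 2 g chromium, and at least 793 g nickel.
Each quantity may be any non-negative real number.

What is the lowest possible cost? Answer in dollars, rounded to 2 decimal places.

Treat it as an LP. Let x1 = kg of pig iron, x2 = kg of scrap grade A, x3 = kg of nickel briquettes, x4 = kg of scrap grade B.
Minimize 0.68x1 + 0.64x2 + 32.49x3 + 0.47x4 with:
  5x1 + 5x2 + 7x4 ≥ 16   (manganese)
  1x2 + 2x4 ≥ 2   (chromium)
  1x2 + 894x3 + 1x4 ≥ 793   (nickel)
  x1, x2, x3, x4 ≥ 0.
The optimal basis is {nickel briquettes, scrap grade B}; pig iron, scrap grade A drop out. There the manganese and nickel constraints are tight.
Optimal quantities: nickel briquettes = 0.8845 kg, scrap grade B = 2.286 kg.
Hence cost = 32.49·0.8845 + 0.47·2.286 = $29.8118.

$29.81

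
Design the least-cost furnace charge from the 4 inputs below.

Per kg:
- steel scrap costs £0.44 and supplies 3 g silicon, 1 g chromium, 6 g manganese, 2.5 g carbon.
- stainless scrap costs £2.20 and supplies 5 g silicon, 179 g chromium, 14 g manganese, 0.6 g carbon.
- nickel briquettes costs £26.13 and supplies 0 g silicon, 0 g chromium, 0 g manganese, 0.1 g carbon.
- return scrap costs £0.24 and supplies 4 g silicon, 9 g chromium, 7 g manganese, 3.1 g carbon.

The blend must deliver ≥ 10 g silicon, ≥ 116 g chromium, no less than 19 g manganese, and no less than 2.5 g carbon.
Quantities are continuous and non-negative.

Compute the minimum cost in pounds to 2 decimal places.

£1.66

Treat it as an LP. Let x1 = kg of steel scrap, x2 = kg of stainless scrap, x3 = kg of nickel briquettes, x4 = kg of return scrap.
Minimise 0.44x1 + 2.2x2 + 26.13x3 + 0.24x4 subject to:
  3x1 + 5x2 + 4x4 ≥ 10   (silicon)
  1x1 + 179x2 + 9x4 ≥ 116   (chromium)
  6x1 + 14x2 + 7x4 ≥ 19   (manganese)
  2.5x1 + 0.6x2 + 0.1x3 + 3.1x4 ≥ 2.5   (carbon)
  x1, x2, x3, x4 ≥ 0.
The minimum-cost mix takes nothing from steel scrap, nickel briquettes — only stainless scrap, return scrap. Binding constraints: silicon and chromium.
Solving gives x2 = 0.5574, x4 = 1.803.
Objective = 2.2·0.5574 + 0.24·1.803 = 1.6590.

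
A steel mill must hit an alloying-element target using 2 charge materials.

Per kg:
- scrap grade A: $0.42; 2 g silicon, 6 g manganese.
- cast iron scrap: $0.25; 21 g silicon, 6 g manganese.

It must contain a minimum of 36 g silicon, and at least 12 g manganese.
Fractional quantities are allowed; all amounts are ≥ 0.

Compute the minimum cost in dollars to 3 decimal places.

$0.500

Treat it as an LP. Let x1 = kg of scrap grade A, x2 = kg of cast iron scrap.
Minimize 0.42x1 + 0.25x2 with:
  2x1 + 21x2 ≥ 36   (silicon)
  6x1 + 6x2 ≥ 12   (manganese)
  x1, x2 ≥ 0.
The optimal basis is {cast iron scrap}; scrap grade A drops out. Binding constraint: manganese.
Optimal quantities: cast iron scrap = 2 kg.
Objective = 0.25·2 = 0.50000.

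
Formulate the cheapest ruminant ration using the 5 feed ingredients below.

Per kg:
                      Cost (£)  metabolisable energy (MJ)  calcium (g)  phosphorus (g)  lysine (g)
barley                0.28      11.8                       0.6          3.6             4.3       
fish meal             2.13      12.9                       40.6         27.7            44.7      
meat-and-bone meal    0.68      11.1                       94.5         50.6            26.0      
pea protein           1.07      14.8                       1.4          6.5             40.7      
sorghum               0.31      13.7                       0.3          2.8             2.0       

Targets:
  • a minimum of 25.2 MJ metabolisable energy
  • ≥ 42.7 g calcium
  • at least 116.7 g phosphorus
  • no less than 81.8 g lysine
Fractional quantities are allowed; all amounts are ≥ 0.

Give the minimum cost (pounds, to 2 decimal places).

£2.14

Let x1 = kg of barley, x2 = kg of fish meal, x3 = kg of meat-and-bone meal, x4 = kg of pea protein, x5 = kg of sorghum.
min 0.28x1 + 2.13x2 + 0.68x3 + 1.07x4 + 0.31x5 s.t.:
  11.8x1 + 12.9x2 + 11.1x3 + 14.8x4 + 13.7x5 ≥ 25.2   (metabolisable energy)
  0.6x1 + 40.6x2 + 94.5x3 + 1.4x4 + 0.3x5 ≥ 42.7   (calcium)
  3.6x1 + 27.7x2 + 50.6x3 + 6.5x4 + 2.8x5 ≥ 116.7   (phosphorus)
  4.3x1 + 44.7x2 + 26x3 + 40.7x4 + 2x5 ≥ 81.8   (lysine)
  x1, x2, x3, x4, x5 ≥ 0.
The cheapest feasible vertex uses only meat-and-bone meal; barley, fish meal, pea protein, sorghum are not used. There the lysine constraint is tight.
Solving gives x3 = 3.146.
Cost = 0.68·3.146 = 2.1393.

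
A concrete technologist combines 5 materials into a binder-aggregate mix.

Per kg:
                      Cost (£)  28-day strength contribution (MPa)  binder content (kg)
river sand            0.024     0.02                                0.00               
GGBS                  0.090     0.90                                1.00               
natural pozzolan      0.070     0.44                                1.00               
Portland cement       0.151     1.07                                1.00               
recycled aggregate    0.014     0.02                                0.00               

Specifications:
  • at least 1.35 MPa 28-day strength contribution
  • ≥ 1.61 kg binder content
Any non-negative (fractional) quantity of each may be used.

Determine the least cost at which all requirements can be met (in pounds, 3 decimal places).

£0.141

Let x1 = kg of river sand, x2 = kg of GGBS, x3 = kg of natural pozzolan, x4 = kg of Portland cement, x5 = kg of recycled aggregate.
Minimize 0.024x1 + 0.09x2 + 0.07x3 + 0.151x4 + 0.014x5 s.t.:
  0.02x1 + 0.9x2 + 0.44x3 + 1.07x4 + 0.02x5 ≥ 1.35   (28-day strength contribution)
  1x2 + 1x3 + 1x4 ≥ 1.61   (binder content)
  x1, x2, x3, x4, x5 ≥ 0.
The optimal basis is {GGBS, natural pozzolan}; river sand, Portland cement, recycled aggregate drop out. There the 28-day strength contribution and binder content constraints are tight.
Solving gives x2 = 1.395, x3 = 0.2152.
Cost = 0.09·1.395 + 0.07·0.2152 = 0.14061.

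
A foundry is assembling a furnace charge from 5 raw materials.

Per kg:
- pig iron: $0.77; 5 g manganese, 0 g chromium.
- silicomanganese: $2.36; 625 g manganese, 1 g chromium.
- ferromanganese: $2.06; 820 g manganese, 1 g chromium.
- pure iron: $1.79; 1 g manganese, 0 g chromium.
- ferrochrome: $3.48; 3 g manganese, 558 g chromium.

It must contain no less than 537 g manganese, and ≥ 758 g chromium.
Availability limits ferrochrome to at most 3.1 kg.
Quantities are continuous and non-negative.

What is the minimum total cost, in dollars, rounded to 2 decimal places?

This is a linear program. Let x1 = kg of pig iron, x2 = kg of silicomanganese, x3 = kg of ferromanganese, x4 = kg of pure iron, x5 = kg of ferrochrome.
Minimize 0.77x1 + 2.36x2 + 2.06x3 + 1.79x4 + 3.48x5 with:
  5x1 + 625x2 + 820x3 + 1x4 + 3x5 ≥ 537   (manganese)
  1x2 + 1x3 + 558x5 ≥ 758   (chromium)
  x5 ≤ 3.1
  x1, x2, x3, x4, x5 ≥ 0.
The optimal basis is {ferromanganese, ferrochrome}; pig iron, silicomanganese, pure iron drop out. There the manganese and chromium constraints are tight.
Solving gives x3 = 0.6499, x5 = 1.357.
Objective = 2.06·0.6499 + 3.48·1.357 = 6.0612.

$6.06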